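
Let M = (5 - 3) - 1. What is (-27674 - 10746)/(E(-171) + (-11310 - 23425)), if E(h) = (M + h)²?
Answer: 7684/1167 ≈ 6.5844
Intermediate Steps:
M = 1 (M = 2 - 1 = 1)
E(h) = (1 + h)²
(-27674 - 10746)/(E(-171) + (-11310 - 23425)) = (-27674 - 10746)/((1 - 171)² + (-11310 - 23425)) = -38420/((-170)² - 34735) = -38420/(28900 - 34735) = -38420/(-5835) = -38420*(-1/5835) = 7684/1167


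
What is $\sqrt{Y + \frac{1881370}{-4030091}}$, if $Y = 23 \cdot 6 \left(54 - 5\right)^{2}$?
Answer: $\frac{2 \sqrt{1345365692005246327}}{4030091} \approx 575.62$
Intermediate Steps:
$Y = 331338$ ($Y = 138 \cdot 49^{2} = 138 \cdot 2401 = 331338$)
$\sqrt{Y + \frac{1881370}{-4030091}} = \sqrt{331338 + \frac{1881370}{-4030091}} = \sqrt{331338 + 1881370 \left(- \frac{1}{4030091}\right)} = \sqrt{331338 - \frac{1881370}{4030091}} = \sqrt{\frac{1335320410388}{4030091}} = \frac{2 \sqrt{1345365692005246327}}{4030091}$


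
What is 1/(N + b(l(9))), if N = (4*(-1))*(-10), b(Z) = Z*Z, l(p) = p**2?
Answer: 1/6601 ≈ 0.00015149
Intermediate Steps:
b(Z) = Z**2
N = 40 (N = -4*(-10) = 40)
1/(N + b(l(9))) = 1/(40 + (9**2)**2) = 1/(40 + 81**2) = 1/(40 + 6561) = 1/6601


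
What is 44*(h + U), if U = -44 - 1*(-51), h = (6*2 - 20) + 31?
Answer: 1320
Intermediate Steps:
h = 23 (h = (12 - 20) + 31 = -8 + 31 = 23)
U = 7 (U = -44 + 51 = 7)
44*(h + U) = 44*(23 + 7) = 44*30 = 1320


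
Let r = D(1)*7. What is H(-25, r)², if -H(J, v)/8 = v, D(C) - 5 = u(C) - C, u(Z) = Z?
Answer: 78400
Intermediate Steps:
D(C) = 5 (D(C) = 5 + (C - C) = 5 + 0 = 5)
r = 35 (r = 5*7 = 35)
H(J, v) = -8*v
H(-25, r)² = (-8*35)² = (-280)² = 78400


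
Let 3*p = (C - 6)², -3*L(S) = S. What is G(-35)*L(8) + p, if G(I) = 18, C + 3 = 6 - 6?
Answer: -21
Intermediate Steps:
C = -3 (C = -3 + (6 - 6) = -3 + 0 = -3)
L(S) = -S/3
p = 27 (p = (-3 - 6)²/3 = (⅓)*(-9)² = (⅓)*81 = 27)
G(-35)*L(8) + p = 18*(-⅓*8) + 27 = 18*(-8/3) + 27 = -48 + 27 = -21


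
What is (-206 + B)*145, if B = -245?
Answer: -65395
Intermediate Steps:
(-206 + B)*145 = (-206 - 245)*145 = -451*145 = -65395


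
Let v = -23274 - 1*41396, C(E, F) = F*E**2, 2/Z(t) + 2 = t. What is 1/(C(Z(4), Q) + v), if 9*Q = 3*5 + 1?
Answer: -9/582014 ≈ -1.5464e-5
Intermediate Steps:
Z(t) = 2/(-2 + t)
Q = 16/9 (Q = (3*5 + 1)/9 = (15 + 1)/9 = (1/9)*16 = 16/9 ≈ 1.7778)
v = -64670 (v = -23274 - 41396 = -64670)
1/(C(Z(4), Q) + v) = 1/(16*(2/(-2 + 4))**2/9 - 64670) = 1/(16*(2/2)**2/9 - 64670) = 1/(16*(2*(1/2))**2/9 - 64670) = 1/((16/9)*1**2 - 64670) = 1/((16/9)*1 - 64670) = 1/(16/9 - 64670) = 1/(-582014/9) = -9/582014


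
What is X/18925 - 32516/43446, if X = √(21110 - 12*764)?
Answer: -16258/21723 + √11942/18925 ≈ -0.74265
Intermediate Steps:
X = √11942 (X = √(21110 - 9168) = √11942 ≈ 109.28)
X/18925 - 32516/43446 = √11942/18925 - 32516/43446 = √11942*(1/18925) - 32516*1/43446 = √11942/18925 - 16258/21723 = -16258/21723 + √11942/18925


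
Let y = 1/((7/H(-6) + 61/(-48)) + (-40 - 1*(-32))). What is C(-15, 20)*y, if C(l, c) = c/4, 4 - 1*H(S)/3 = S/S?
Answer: -720/1223 ≈ -0.58872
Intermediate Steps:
H(S) = 9 (H(S) = 12 - 3*S/S = 12 - 3*1 = 12 - 3 = 9)
C(l, c) = c/4 (C(l, c) = c*(¼) = c/4)
y = -144/1223 (y = 1/((7/9 + 61/(-48)) + (-40 - 1*(-32))) = 1/((7*(⅑) + 61*(-1/48)) + (-40 + 32)) = 1/((7/9 - 61/48) - 8) = 1/(-71/144 - 8) = 1/(-1223/144) = -144/1223 ≈ -0.11774)
C(-15, 20)*y = ((¼)*20)*(-144/1223) = 5*(-144/1223) = -720/1223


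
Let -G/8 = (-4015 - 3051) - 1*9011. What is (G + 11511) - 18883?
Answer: 121244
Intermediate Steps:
G = 128616 (G = -8*((-4015 - 3051) - 1*9011) = -8*(-7066 - 9011) = -8*(-16077) = 128616)
(G + 11511) - 18883 = (128616 + 11511) - 18883 = 140127 - 18883 = 121244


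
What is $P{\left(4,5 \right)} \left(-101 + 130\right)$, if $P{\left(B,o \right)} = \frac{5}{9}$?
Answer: $\frac{145}{9} \approx 16.111$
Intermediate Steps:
$P{\left(B,o \right)} = \frac{5}{9}$ ($P{\left(B,o \right)} = 5 \cdot \frac{1}{9} = \frac{5}{9}$)
$P{\left(4,5 \right)} \left(-101 + 130\right) = \frac{5 \left(-101 + 130\right)}{9} = \frac{5}{9} \cdot 29 = \frac{145}{9}$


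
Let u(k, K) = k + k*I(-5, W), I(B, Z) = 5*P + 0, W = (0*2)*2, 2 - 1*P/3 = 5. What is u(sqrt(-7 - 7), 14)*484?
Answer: -21296*I*sqrt(14) ≈ -79682.0*I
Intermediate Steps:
P = -9 (P = 6 - 3*5 = 6 - 15 = -9)
W = 0 (W = 0*2 = 0)
I(B, Z) = -45 (I(B, Z) = 5*(-9) + 0 = -45 + 0 = -45)
u(k, K) = -44*k (u(k, K) = k + k*(-45) = k - 45*k = -44*k)
u(sqrt(-7 - 7), 14)*484 = -44*sqrt(-7 - 7)*484 = -44*I*sqrt(14)*484 = -21296*I*sqrt(14)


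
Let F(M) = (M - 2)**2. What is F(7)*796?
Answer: 19900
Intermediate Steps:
F(M) = (-2 + M)**2
F(7)*796 = (-2 + 7)**2*796 = 5**2*796 = 25*796 = 19900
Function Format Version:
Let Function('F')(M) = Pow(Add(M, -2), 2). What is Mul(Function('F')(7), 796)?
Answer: 19900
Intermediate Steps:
Function('F')(M) = Pow(Add(-2, M), 2)
Mul(Function('F')(7), 796) = Mul(Pow(Add(-2, 7), 2), 796) = Mul(Pow(5, 2), 796) = Mul(25, 796) = 19900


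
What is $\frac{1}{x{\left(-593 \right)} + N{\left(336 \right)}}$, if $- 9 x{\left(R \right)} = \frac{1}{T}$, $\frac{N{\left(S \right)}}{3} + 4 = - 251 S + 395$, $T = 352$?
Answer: $- \frac{3168}{797813281} \approx -3.9709 \cdot 10^{-6}$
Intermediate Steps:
$N{\left(S \right)} = 1173 - 753 S$ ($N{\left(S \right)} = -12 + 3 \left(- 251 S + 395\right) = -12 + 3 \left(395 - 251 S\right) = -12 - \left(-1185 + 753 S\right) = 1173 - 753 S$)
$x{\left(R \right)} = - \frac{1}{3168}$ ($x{\left(R \right)} = - \frac{1}{9 \cdot 352} = \left(- \frac{1}{9}\right) \frac{1}{352} = - \frac{1}{3168}$)
$\frac{1}{x{\left(-593 \right)} + N{\left(336 \right)}} = \frac{1}{- \frac{1}{3168} + \left(1173 - 253008\right)} = \frac{1}{- \frac{1}{3168} - 251835} = \frac{1}{- \frac{797813281}{3168}} = - \frac{3168}{797813281}$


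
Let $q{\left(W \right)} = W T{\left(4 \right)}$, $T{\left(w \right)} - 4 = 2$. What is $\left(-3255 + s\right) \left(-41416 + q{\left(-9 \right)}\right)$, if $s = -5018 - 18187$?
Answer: $1097296200$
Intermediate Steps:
$s = -23205$ ($s = -5018 - 18187 = -23205$)
$T{\left(w \right)} = 6$ ($T{\left(w \right)} = 4 + 2 = 6$)
$q{\left(W \right)} = 6 W$ ($q{\left(W \right)} = W 6 = 6 W$)
$\left(-3255 + s\right) \left(-41416 + q{\left(-9 \right)}\right) = \left(-3255 - 23205\right) \left(-41416 + 6 \left(-9\right)\right) = - 26460 \left(-41416 - 54\right) = \left(-26460\right) \left(-41470\right) = 1097296200$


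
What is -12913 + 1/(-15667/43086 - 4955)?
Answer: -2757013312747/213506797 ≈ -12913.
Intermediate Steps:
-12913 + 1/(-15667/43086 - 4955) = -12913 + 1/(-213506797/43086) = -12913 - 43086/213506797 = -2757013312747/213506797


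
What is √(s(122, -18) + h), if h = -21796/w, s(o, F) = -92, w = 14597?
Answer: 4*I*√1245051115/14597 ≈ 9.6692*I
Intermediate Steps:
h = -21796/14597 ≈ -1.4932
√(s(122, -18) + h) = √(-92 - 21796/14597) = √(-1364720/14597) = 4*I*√1245051115/14597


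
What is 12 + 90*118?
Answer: 10632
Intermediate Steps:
12 + 90*118 = 12 + 10620 = 10632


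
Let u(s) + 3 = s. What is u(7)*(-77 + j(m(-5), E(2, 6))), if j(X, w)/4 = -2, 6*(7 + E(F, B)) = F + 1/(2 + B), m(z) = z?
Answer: -340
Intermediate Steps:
u(s) = -3 + s
E(F, B) = -7 + F/6 + 1/(6*(2 + B)) (E(F, B) = -7 + (F + 1/(2 + B))/6 = -7 + (F/6 + 1/(6*(2 + B))) = -7 + F/6 + 1/(6*(2 + B)))
j(X, w) = -8 (j(X, w) = 4*(-2) = -8)
u(7)*(-77 + j(m(-5), E(2, 6))) = (-3 + 7)*(-77 - 8) = 4*(-85) = -340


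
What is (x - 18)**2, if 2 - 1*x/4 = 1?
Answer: 196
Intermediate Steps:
x = 4 (x = 8 - 4*1 = 8 - 4 = 4)
(x - 18)**2 = (4 - 18)**2 = (-14)**2 = 196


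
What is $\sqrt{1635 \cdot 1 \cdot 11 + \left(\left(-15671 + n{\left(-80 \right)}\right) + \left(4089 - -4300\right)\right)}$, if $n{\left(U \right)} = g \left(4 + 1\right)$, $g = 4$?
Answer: $\sqrt{10723} \approx 103.55$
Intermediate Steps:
$n{\left(U \right)} = 20$ ($n{\left(U \right)} = 4 \left(4 + 1\right) = 4 \cdot 5 = 20$)
$\sqrt{1635 \cdot 1 \cdot 11 + \left(\left(-15671 + n{\left(-80 \right)}\right) + \left(4089 - -4300\right)\right)} = \sqrt{1635 \cdot 1 \cdot 11 + \left(\left(-15671 + 20\right) + \left(4089 - -4300\right)\right)} = \sqrt{1635 \cdot 11 + \left(-15651 + \left(4089 + 4300\right)\right)} = \sqrt{17985 + \left(-15651 + 8389\right)} = \sqrt{17985 - 7262} = \sqrt{10723}$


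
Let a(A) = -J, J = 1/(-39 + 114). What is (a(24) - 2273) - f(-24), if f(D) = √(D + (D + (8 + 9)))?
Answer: -170476/75 - I*√31 ≈ -2273.0 - 5.5678*I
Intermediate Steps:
J = 1/75 ≈ 0.013333
f(D) = √(17 + 2*D) (f(D) = √(D + (D + 17)) = √(D + (17 + D)) = √(17 + 2*D))
a(A) = -1/75 (a(A) = -1*1/75 = -1/75)
(a(24) - 2273) - f(-24) = (-1/75 - 2273) - √(17 + 2*(-24)) = -170476/75 - √(17 - 48) = -170476/75 - √(-31) = -170476/75 - I*√31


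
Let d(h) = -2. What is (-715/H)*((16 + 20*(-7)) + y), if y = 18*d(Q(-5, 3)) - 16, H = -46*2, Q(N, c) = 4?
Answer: -31460/23 ≈ -1367.8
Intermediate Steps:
H = -92
y = -52 (y = 18*(-2) - 16 = -36 - 16 = -52)
(-715/H)*((16 + 20*(-7)) + y) = (-715/(-92))*((16 + 20*(-7)) - 52) = (-715*(-1/92))*((16 - 140) - 52) = 715*(-124 - 52)/92 = (715/92)*(-176) = -31460/23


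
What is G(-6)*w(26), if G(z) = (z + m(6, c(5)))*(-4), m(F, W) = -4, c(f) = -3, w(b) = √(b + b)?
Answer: 80*√13 ≈ 288.44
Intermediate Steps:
w(b) = √2*√b (w(b) = √(2*b) = √2*√b)
G(z) = 16 - 4*z (G(z) = (z - 4)*(-4) = (-4 + z)*(-4) = 16 - 4*z)
G(-6)*w(26) = (16 - 4*(-6))*(√2*√26) = (16 + 24)*(2*√13) = 40*(2*√13) = 80*√13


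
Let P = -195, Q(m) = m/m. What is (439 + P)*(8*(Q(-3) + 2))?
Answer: 5856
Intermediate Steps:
Q(m) = 1
(439 + P)*(8*(Q(-3) + 2)) = (439 - 195)*(8*(1 + 2)) = 244*(8*3) = 244*24 = 5856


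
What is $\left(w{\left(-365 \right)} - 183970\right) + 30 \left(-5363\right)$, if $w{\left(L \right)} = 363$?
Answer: $-344497$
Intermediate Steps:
$\left(w{\left(-365 \right)} - 183970\right) + 30 \left(-5363\right) = \left(363 - 183970\right) + 30 \left(-5363\right) = \left(363 - 183970\right) - 160890 = -183607 - 160890 = -344497$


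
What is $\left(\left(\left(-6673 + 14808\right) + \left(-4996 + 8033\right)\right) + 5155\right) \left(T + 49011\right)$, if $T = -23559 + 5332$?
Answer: $502610368$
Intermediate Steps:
$T = -18227$
$\left(\left(\left(-6673 + 14808\right) + \left(-4996 + 8033\right)\right) + 5155\right) \left(T + 49011\right) = \left(\left(\left(-6673 + 14808\right) + \left(-4996 + 8033\right)\right) + 5155\right) \left(-18227 + 49011\right) = \left(\left(8135 + 3037\right) + 5155\right) 30784 = \left(11172 + 5155\right) 30784 = 16327 \cdot 30784 = 502610368$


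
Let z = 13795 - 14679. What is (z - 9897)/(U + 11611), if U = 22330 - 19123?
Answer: -10781/14818 ≈ -0.72756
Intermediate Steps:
z = -884
U = 3207
(z - 9897)/(U + 11611) = (-884 - 9897)/(3207 + 11611) = -10781/14818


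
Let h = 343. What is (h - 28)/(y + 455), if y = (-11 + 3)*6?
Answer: 315/407 ≈ 0.77396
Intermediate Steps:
y = -48 (y = -8*6 = -48)
(h - 28)/(y + 455) = (343 - 28)/(-48 + 455) = 315/407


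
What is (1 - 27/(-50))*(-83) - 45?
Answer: -8641/50 ≈ -172.82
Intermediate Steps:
(1 - 27/(-50))*(-83) - 45 = (1 - 27*(-1)/50)*(-83) - 45 = (1 - 1*(-27/50))*(-83) - 45 = (1 + 27/50)*(-83) - 45 = (77/50)*(-83) - 45 = -6391/50 - 45 = -8641/50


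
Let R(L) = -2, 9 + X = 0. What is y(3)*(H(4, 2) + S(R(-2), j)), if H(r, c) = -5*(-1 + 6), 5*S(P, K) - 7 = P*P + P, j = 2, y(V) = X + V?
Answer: 696/5 ≈ 139.20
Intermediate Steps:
X = -9 (X = -9 + 0 = -9)
y(V) = -9 + V
S(P, K) = 7/5 + P/5 + P²/5 (S(P, K) = 7/5 + (P*P + P)/5 = 7/5 + (P² + P)/5 = 7/5 + (P + P²)/5 = 7/5 + (P/5 + P²/5) = 7/5 + P/5 + P²/5)
H(r, c) = -25 (H(r, c) = -5*5 = -25)
y(3)*(H(4, 2) + S(R(-2), j)) = (-9 + 3)*(-25 + (7/5 + (⅕)*(-2) + (⅕)*(-2)²)) = -6*(-25 + (7/5 - ⅖ + (⅕)*4)) = -6*(-25 + (7/5 - ⅖ + ⅘)) = -6*(-25 + 9/5) = -6*(-116/5) = 696/5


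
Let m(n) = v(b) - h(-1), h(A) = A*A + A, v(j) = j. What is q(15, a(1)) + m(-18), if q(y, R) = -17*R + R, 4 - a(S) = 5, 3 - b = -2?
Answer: 21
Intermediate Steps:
b = 5 (b = 3 - 1*(-2) = 3 + 2 = 5)
a(S) = -1 (a(S) = 4 - 1*5 = 4 - 5 = -1)
h(A) = A + A² (h(A) = A² + A = A + A²)
q(y, R) = -16*R
m(n) = 5 (m(n) = 5 - (-1)*(1 - 1) = 5 - (-1)*0 = 5 - 1*0 = 5 + 0 = 5)
q(15, a(1)) + m(-18) = -16*(-1) + 5 = 16 + 5 = 21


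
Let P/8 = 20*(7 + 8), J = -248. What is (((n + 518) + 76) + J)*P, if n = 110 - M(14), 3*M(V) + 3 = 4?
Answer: 1093600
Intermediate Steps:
M(V) = ⅓ (M(V) = -1 + (⅓)*4 = -1 + 4/3 = ⅓)
n = 329/3 (n = 110 - 1*⅓ = 110 - ⅓ = 329/3 ≈ 109.67)
P = 2400 (P = 8*(20*(7 + 8)) = 8*(20*15) = 8*300 = 2400)
(((n + 518) + 76) + J)*P = (((329/3 + 518) + 76) - 248)*2400 = ((1883/3 + 76) - 248)*2400 = (2111/3 - 248)*2400 = (1367/3)*2400 = 1093600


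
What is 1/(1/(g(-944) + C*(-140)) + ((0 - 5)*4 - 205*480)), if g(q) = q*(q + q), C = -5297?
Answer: -2523852/248397513839 ≈ -1.0161e-5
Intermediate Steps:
g(q) = 2*q² (g(q) = q*(2*q) = 2*q²)
1/(1/(g(-944) + C*(-140)) + ((0 - 5)*4 - 205*480)) = 1/(1/(2*(-944)² - 5297*(-140)) + ((0 - 5)*4 - 205*480)) = 1/(1/(2*891136 + 741580) + (-5*4 - 98400)) = 1/(1/(1782272 + 741580) + (-20 - 98400)) = 1/(1/2523852 - 98420) = 1/(-248397513839/2523852) = -2523852/248397513839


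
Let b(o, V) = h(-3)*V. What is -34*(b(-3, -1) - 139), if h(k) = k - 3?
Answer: 4522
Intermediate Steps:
h(k) = -3 + k
b(o, V) = -6*V (b(o, V) = (-3 - 3)*V = -6*V)
-34*(b(-3, -1) - 139) = -34*(-6*(-1) - 139) = -34*(6 - 139) = -34*(-133) = 4522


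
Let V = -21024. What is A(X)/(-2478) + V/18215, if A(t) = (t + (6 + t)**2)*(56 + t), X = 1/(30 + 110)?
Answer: -16266135279941/8257019792000 ≈ -1.9700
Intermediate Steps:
X = 1/140 ≈ 0.0071429
A(t) = (56 + t)*(t + (6 + t)**2)
A(X)/(-2478) + V/18215 = (2016 + (1/140)**3 + 69*(1/140)**2 + 764*(1/140))/(-2478) - 21024/18215 = (2016 + 1/2744000 + 69*(1/19600) + 191/35)*(-1/2478) - 21024*1/18215 = (2016 + 1/2744000 + 69/19600 + 191/35)*(-1/2478) - 21024/18215 = (5546888061/2744000)*(-1/2478) - 21024/18215 = -1848962687/2266544000 - 21024/18215 = -16266135279941/8257019792000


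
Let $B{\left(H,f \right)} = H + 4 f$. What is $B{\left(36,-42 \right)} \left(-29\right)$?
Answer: $3828$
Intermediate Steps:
$B{\left(36,-42 \right)} \left(-29\right) = \left(36 + 4 \left(-42\right)\right) \left(-29\right) = \left(36 - 168\right) \left(-29\right) = \left(-132\right) \left(-29\right) = 3828$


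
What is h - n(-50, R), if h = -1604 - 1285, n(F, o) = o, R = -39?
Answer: -2850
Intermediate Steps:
h = -2889
h - n(-50, R) = -2889 - 1*(-39) = -2889 + 39 = -2850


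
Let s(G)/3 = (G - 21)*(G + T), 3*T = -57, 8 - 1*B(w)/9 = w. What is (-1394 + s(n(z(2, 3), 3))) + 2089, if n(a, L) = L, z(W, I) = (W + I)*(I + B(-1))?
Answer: 1559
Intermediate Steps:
B(w) = 72 - 9*w
T = -19 (T = (1/3)*(-57) = -19)
z(W, I) = (81 + I)*(I + W) (z(W, I) = (W + I)*(I + (72 - 9*(-1))) = (I + W)*(I + (72 + 9)) = (I + W)*(I + 81) = (I + W)*(81 + I) = (81 + I)*(I + W))
s(G) = 3*(-21 + G)*(-19 + G) (s(G) = 3*((G - 21)*(G - 19)) = 3*((-21 + G)*(-19 + G)) = 3*(-21 + G)*(-19 + G))
(-1394 + s(n(z(2, 3), 3))) + 2089 = (-1394 + (1197 - 120*3 + 3*3**2)) + 2089 = (-1394 + (1197 - 360 + 3*9)) + 2089 = (-1394 + (1197 - 360 + 27)) + 2089 = (-1394 + 864) + 2089 = -530 + 2089 = 1559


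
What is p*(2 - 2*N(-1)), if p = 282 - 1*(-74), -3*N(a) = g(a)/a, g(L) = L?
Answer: 2848/3 ≈ 949.33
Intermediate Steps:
N(a) = -⅓ (N(a) = -a/(3*a) = -⅓*1 = -⅓)
p = 356 (p = 282 + 74 = 356)
p*(2 - 2*N(-1)) = 356*(2 - 2*(-⅓)) = 356*(2 + ⅔) = 356*(8/3) = 2848/3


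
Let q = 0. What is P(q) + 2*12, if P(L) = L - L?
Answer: 24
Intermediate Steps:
P(L) = 0
P(q) + 2*12 = 0 + 2*12 = 0 + 24 = 24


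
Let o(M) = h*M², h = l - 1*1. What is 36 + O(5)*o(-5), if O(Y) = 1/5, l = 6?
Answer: 61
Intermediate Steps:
h = 5 (h = 6 - 1*1 = 6 - 1 = 5)
o(M) = 5*M²
O(Y) = ⅕
36 + O(5)*o(-5) = 36 + (5*(-5)²)/5 = 36 + (5*25)/5 = 36 + (⅕)*125 = 36 + 25 = 61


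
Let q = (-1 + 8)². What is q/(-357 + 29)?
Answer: -49/328 ≈ -0.14939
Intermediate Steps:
q = 49 (q = 7² = 49)
q/(-357 + 29) = 49/(-357 + 29) = 49/(-328) = 49*(-1/328) = -49/328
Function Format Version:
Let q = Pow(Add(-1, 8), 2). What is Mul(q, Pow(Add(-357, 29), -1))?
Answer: Rational(-49, 328) ≈ -0.14939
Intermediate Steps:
q = 49 (q = Pow(7, 2) = 49)
Mul(q, Pow(Add(-357, 29), -1)) = Mul(49, Pow(Add(-357, 29), -1)) = Mul(49, Pow(-328, -1)) = Mul(49, Rational(-1, 328)) = Rational(-49, 328)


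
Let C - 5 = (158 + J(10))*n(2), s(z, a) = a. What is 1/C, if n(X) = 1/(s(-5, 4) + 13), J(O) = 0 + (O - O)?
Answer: 17/243 ≈ 0.069959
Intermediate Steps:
J(O) = 0 (J(O) = 0 + 0 = 0)
n(X) = 1/17 (n(X) = 1/(4 + 13) = 1/17)
C = 243/17 (C = 5 + (158 + 0)*(1/17) = 5 + 158*(1/17) = 5 + 158/17 = 243/17 ≈ 14.294)
1/C = 1/(243/17) = 17/243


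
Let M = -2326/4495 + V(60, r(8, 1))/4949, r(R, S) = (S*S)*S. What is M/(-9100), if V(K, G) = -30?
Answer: 2911556/50609092625 ≈ 5.7530e-5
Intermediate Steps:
r(R, S) = S**3 (r(R, S) = S**2*S = S**3)
M = -11646224/22245755 (M = -2326/4495 - 30/4949 = -11646224/22245755 ≈ -0.52353)
M/(-9100) = -11646224/22245755/(-9100) = -11646224/22245755*(-1/9100) = 2911556/50609092625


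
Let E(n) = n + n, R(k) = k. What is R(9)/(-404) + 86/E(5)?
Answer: 17327/2020 ≈ 8.5777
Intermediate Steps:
E(n) = 2*n
R(9)/(-404) + 86/E(5) = 9/(-404) + 86/((2*5)) = 9*(-1/404) + 86/10 = -9/404 + 86*(⅒) = -9/404 + 43/5 = 17327/2020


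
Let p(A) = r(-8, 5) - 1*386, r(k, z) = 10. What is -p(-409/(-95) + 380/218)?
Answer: 376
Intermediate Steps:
p(A) = -376 (p(A) = 10 - 1*386 = 10 - 386 = -376)
-p(-409/(-95) + 380/218) = -1*(-376) = 376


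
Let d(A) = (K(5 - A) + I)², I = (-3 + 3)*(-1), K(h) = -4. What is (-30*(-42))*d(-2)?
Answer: 20160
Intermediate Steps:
I = 0 (I = 0*(-1) = 0)
d(A) = 16 (d(A) = (-4 + 0)² = (-4)² = 16)
(-30*(-42))*d(-2) = -30*(-42)*16 = 1260*16 = 20160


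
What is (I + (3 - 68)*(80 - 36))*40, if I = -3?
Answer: -114520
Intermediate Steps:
(I + (3 - 68)*(80 - 36))*40 = (-3 + (3 - 68)*(80 - 36))*40 = (-3 - 65*44)*40 = (-3 - 2860)*40 = -2863*40 = -114520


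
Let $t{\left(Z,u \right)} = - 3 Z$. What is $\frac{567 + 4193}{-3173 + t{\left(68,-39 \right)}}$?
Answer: $- \frac{4760}{3377} \approx -1.4095$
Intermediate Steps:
$\frac{567 + 4193}{-3173 + t{\left(68,-39 \right)}} = \frac{567 + 4193}{-3173 - 204} = \frac{4760}{-3173 - 204} = \frac{4760}{-3377} = 4760 \left(- \frac{1}{3377}\right) = - \frac{4760}{3377}$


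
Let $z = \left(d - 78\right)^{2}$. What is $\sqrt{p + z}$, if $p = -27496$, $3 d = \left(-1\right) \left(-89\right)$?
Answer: $\frac{i \sqrt{226439}}{3} \approx 158.62 i$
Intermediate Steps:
$d = \frac{89}{3}$ ($d = \frac{\left(-1\right) \left(-89\right)}{3} = \frac{1}{3} \cdot 89 = \frac{89}{3} \approx 29.667$)
$z = \frac{21025}{9}$ ($z = \left(\frac{89}{3} - 78\right)^{2} = \left(- \frac{145}{3}\right)^{2} = \frac{21025}{9} \approx 2336.1$)
$\sqrt{p + z} = \sqrt{-27496 + \frac{21025}{9}} = \sqrt{- \frac{226439}{9}} = \frac{i \sqrt{226439}}{3}$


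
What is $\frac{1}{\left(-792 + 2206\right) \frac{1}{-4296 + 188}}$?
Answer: $- \frac{2054}{707} \approx -2.9052$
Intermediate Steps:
$\frac{1}{\left(-792 + 2206\right) \frac{1}{-4296 + 188}} = \frac{1}{1414 \frac{1}{-4108}} = \frac{1}{1414 \left(- \frac{1}{4108}\right)} = \frac{1}{- \frac{707}{2054}} = - \frac{2054}{707}$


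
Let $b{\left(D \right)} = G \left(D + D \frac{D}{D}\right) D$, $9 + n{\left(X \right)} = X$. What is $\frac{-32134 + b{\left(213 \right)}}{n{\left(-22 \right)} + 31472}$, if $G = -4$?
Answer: $- \frac{395086}{31441} \approx -12.566$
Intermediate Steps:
$n{\left(X \right)} = -9 + X$
$b{\left(D \right)} = - 8 D^{2}$ ($b{\left(D \right)} = - 4 \left(D + D \frac{D}{D}\right) D = - 4 \left(D + D 1\right) D = - 4 \left(D + D\right) D = - 4 \cdot 2 D D = - 8 D D = - 8 D^{2}$)
$\frac{-32134 + b{\left(213 \right)}}{n{\left(-22 \right)} + 31472} = \frac{-32134 - 8 \cdot 213^{2}}{\left(-9 - 22\right) + 31472} = \frac{-32134 - 362952}{-31 + 31472} = \frac{-32134 - 362952}{31441} = \left(-395086\right) \frac{1}{31441} = - \frac{395086}{31441}$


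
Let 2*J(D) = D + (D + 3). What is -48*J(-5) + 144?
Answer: 312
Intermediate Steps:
J(D) = 3/2 + D (J(D) = (D + (D + 3))/2 = (D + (3 + D))/2 = (3 + 2*D)/2 = 3/2 + D)
-48*J(-5) + 144 = -48*(3/2 - 5) + 144 = -48*(-7/2) + 144 = 168 + 144 = 312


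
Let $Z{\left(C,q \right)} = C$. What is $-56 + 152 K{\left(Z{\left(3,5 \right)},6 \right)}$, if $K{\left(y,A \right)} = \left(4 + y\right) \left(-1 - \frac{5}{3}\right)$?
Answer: $- \frac{8680}{3} \approx -2893.3$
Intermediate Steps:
$K{\left(y,A \right)} = - \frac{32}{3} - \frac{8 y}{3}$ ($K{\left(y,A \right)} = \left(4 + y\right) \left(-1 - \frac{5}{3}\right) = \left(4 + y\right) \left(- \frac{8}{3}\right) = - \frac{32}{3} - \frac{8 y}{3}$)
$-56 + 152 K{\left(Z{\left(3,5 \right)},6 \right)} = -56 + 152 \left(- \frac{32}{3} - 8\right) = -56 + 152 \left(- \frac{56}{3}\right) = -56 - \frac{8512}{3} = - \frac{8680}{3}$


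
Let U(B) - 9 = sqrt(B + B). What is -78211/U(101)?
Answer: 703899/121 - 78211*sqrt(202)/121 ≈ -3369.3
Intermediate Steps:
U(B) = 9 + sqrt(2)*sqrt(B) (U(B) = 9 + sqrt(B + B) = 9 + sqrt(2*B) = 9 + sqrt(2)*sqrt(B))
-78211/U(101) = -78211/(9 + sqrt(2)*sqrt(101)) = -78211/(9 + sqrt(202))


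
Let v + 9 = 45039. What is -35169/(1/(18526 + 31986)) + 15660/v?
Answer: -2666461248006/1501 ≈ -1.7765e+9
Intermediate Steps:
v = 45030 (v = -9 + 45039 = 45030)
-35169/(1/(18526 + 31986)) + 15660/v = -35169/(1/(18526 + 31986)) + 15660/45030 = -35169/(1/50512) + 15660*(1/45030) = -35169/1/50512 + 522/1501 = -35169*50512 + 522/1501 = -1776456528 + 522/1501 = -2666461248006/1501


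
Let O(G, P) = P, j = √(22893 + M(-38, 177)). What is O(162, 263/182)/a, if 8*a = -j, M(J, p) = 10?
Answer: -1052*√22903/2084173 ≈ -0.076388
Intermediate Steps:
j = √22903 (j = √(22893 + 10) = √22903 ≈ 151.34)
a = -√22903/8 (a = (-√22903)/8 = -√22903/8 ≈ -18.917)
O(162, 263/182)/a = (263/182)/((-√22903/8)) = (263*(1/182))*(-8*√22903/22903) = 263*(-8*√22903/22903)/182 = -1052*√22903/2084173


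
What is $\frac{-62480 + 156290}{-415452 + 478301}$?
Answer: $\frac{93810}{62849} \approx 1.4926$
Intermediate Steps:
$\frac{-62480 + 156290}{-415452 + 478301} = \frac{93810}{62849}$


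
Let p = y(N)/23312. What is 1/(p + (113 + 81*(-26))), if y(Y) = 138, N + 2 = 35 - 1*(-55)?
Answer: -11656/23230339 ≈ -0.00050176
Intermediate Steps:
N = 88 (N = -2 + (35 - 1*(-55)) = -2 + (35 + 55) = -2 + 90 = 88)
p = 69/11656 (p = 138/23312 = 138*(1/23312) = 69/11656 ≈ 0.0059197)
1/(p + (113 + 81*(-26))) = 1/(69/11656 + (113 + 81*(-26))) = 1/(69/11656 + (113 - 2106)) = 1/(69/11656 - 1993) = 1/(-23230339/11656) = -11656/23230339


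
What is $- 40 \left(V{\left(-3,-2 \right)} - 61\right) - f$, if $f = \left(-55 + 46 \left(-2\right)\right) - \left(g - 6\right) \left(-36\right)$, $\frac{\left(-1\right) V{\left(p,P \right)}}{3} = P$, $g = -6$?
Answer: $2779$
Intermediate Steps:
$V{\left(p,P \right)} = - 3 P$
$f = -579$ ($f = \left(-55 + 46 \left(-2\right)\right) - \left(-6 - 6\right) \left(-36\right) = \left(-55 - 92\right) - \left(-12\right) \left(-36\right) = -147 - 432 = -579$)
$- 40 \left(V{\left(-3,-2 \right)} - 61\right) - f = - 40 \left(\left(-3\right) \left(-2\right) - 61\right) - -579 = - 40 \left(6 - 61\right) + 579 = \left(-40\right) \left(-55\right) + 579 = 2200 + 579 = 2779$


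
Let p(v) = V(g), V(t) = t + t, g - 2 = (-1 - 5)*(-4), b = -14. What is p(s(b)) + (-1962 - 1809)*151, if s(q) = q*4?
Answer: -569369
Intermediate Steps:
g = 26 (g = 2 + (-1 - 5)*(-4) = 2 - 6*(-4) = 2 + 24 = 26)
s(q) = 4*q
V(t) = 2*t
p(v) = 52 (p(v) = 2*26 = 52)
p(s(b)) + (-1962 - 1809)*151 = 52 + (-1962 - 1809)*151 = 52 - 3771*151 = 52 - 569421 = -569369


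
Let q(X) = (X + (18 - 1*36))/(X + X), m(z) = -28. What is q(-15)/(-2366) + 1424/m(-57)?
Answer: -1203291/23660 ≈ -50.858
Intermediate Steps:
q(X) = (-18 + X)/(2*X) (q(X) = (X + (18 - 36))/((2*X)) = (X - 18)*(1/(2*X)) = (-18 + X)*(1/(2*X)) = (-18 + X)/(2*X))
q(-15)/(-2366) + 1424/m(-57) = ((½)*(-18 - 15)/(-15))/(-2366) + 1424/(-28) = ((½)*(-1/15)*(-33))*(-1/2366) + 1424*(-1/28) = (11/10)*(-1/2366) - 356/7 = -11/23660 - 356/7 = -1203291/23660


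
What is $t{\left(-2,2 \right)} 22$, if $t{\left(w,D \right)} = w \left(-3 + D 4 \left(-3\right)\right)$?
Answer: $1188$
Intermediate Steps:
$t{\left(w,D \right)} = w \left(-3 - 12 D\right)$ ($t{\left(w,D \right)} = w \left(-3 + 4 D \left(-3\right)\right) = w \left(-3 - 12 D\right)$)
$t{\left(-2,2 \right)} 22 = \left(-3\right) \left(-2\right) \left(1 + 4 \cdot 2\right) 22 = \left(-3\right) \left(-2\right) \left(1 + 8\right) 22 = \left(-3\right) \left(-2\right) 9 \cdot 22 = 54 \cdot 22 = 1188$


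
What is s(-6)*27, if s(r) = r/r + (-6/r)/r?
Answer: 45/2 ≈ 22.500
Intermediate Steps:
s(r) = 1 - 6/r²
s(-6)*27 = (1 - 6/(-6)²)*27 = (1 - 6*1/36)*27 = (1 - ⅙)*27 = (⅚)*27 = 45/2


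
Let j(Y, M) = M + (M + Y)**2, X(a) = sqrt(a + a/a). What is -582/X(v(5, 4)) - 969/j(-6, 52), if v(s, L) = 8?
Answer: -421561/2168 ≈ -194.45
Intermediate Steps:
X(a) = sqrt(1 + a) (X(a) = sqrt(a + 1) = sqrt(1 + a))
-582/X(v(5, 4)) - 969/j(-6, 52) = -582/sqrt(1 + 8) - 969/(52 + (52 - 6)**2) = -582/(sqrt(9)) - 969/(52 + 46**2) = -582/3 - 969/(52 + 2116) = -582*1/3 - 969/2168 = -194 - 969*1/2168 = -194 - 969/2168 = -421561/2168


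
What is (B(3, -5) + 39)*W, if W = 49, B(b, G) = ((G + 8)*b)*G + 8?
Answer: 98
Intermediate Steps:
B(b, G) = 8 + G*b*(8 + G) (B(b, G) = ((8 + G)*b)*G + 8 = (b*(8 + G))*G + 8 = G*b*(8 + G) + 8 = 8 + G*b*(8 + G))
(B(3, -5) + 39)*W = ((8 + 3*(-5)**2 + 8*(-5)*3) + 39)*49 = ((8 + 3*25 - 120) + 39)*49 = ((8 + 75 - 120) + 39)*49 = (-37 + 39)*49 = 2*49 = 98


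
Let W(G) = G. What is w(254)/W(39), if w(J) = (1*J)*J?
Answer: 64516/39 ≈ 1654.3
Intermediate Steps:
w(J) = J² (w(J) = J*J = J²)
w(254)/W(39) = 254²/39 = 64516*(1/39) = 64516/39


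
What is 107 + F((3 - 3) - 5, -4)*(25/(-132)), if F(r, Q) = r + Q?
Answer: 4783/44 ≈ 108.70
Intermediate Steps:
F(r, Q) = Q + r
107 + F((3 - 3) - 5, -4)*(25/(-132)) = 107 + (-4 + ((3 - 3) - 5))*(25/(-132)) = 107 + (-4 + (0 - 5))*(25*(-1/132)) = 107 + (-4 - 5)*(-25/132) = 107 - 9*(-25/132) = 107 + 75/44 = 4783/44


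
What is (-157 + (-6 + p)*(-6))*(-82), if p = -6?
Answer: 6970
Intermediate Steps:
(-157 + (-6 + p)*(-6))*(-82) = (-157 + (-6 - 6)*(-6))*(-82) = (-157 - 12*(-6))*(-82) = (-157 + 72)*(-82) = -85*(-82) = 6970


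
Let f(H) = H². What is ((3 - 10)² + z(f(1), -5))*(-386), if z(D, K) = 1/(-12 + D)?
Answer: -207668/11 ≈ -18879.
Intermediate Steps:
((3 - 10)² + z(f(1), -5))*(-386) = ((3 - 10)² + 1/(-12 + 1²))*(-386) = ((-7)² + 1/(-12 + 1))*(-386) = (49 + 1/(-11))*(-386) = (49 - 1/11)*(-386) = (538/11)*(-386) = -207668/11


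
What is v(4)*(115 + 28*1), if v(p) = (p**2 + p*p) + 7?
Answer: 5577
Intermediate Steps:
v(p) = 7 + 2*p**2 (v(p) = (p**2 + p**2) + 7 = 2*p**2 + 7 = 7 + 2*p**2)
v(4)*(115 + 28*1) = (7 + 2*4**2)*(115 + 28*1) = (7 + 2*16)*(115 + 28) = (7 + 32)*143 = 39*143 = 5577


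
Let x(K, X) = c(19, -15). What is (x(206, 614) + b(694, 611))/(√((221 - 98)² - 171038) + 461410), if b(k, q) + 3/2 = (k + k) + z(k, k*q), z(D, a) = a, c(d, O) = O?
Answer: 196286351755/212899344009 - 850811*I*√155909/425798688018 ≈ 0.92197 - 0.00078898*I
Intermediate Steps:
x(K, X) = -15
b(k, q) = -3/2 + 2*k + k*q (b(k, q) = -3/2 + ((k + k) + k*q) = -3/2 + (2*k + k*q) = -3/2 + 2*k + k*q)
(x(206, 614) + b(694, 611))/(√((221 - 98)² - 171038) + 461410) = (-15 + (-3/2 + 2*694 + 694*611))/(√((221 - 98)² - 171038) + 461410) = (-15 + (-3/2 + 1388 + 424034))/(√(123² - 171038) + 461410) = (-15 + 850841/2)/(√(15129 - 171038) + 461410) = 850811/(2*(√(-155909) + 461410)) = 850811/(2*(I*√155909 + 461410)) = 850811/(2*(461410 + I*√155909))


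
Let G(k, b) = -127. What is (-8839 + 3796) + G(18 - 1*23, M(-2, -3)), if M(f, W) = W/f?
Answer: -5170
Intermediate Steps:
(-8839 + 3796) + G(18 - 1*23, M(-2, -3)) = (-8839 + 3796) - 127 = -5043 - 127 = -5170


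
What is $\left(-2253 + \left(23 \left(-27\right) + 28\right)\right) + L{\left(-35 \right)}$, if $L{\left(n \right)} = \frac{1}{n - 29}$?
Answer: $- \frac{182145}{64} \approx -2846.0$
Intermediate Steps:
$L{\left(n \right)} = \frac{1}{-29 + n}$
$\left(-2253 + \left(23 \left(-27\right) + 28\right)\right) + L{\left(-35 \right)} = \left(-2253 + \left(23 \left(-27\right) + 28\right)\right) + \frac{1}{-29 - 35} = \left(-2253 + \left(-621 + 28\right)\right) + \frac{1}{-64} = \left(-2253 - 593\right) - \frac{1}{64} = -2846 - \frac{1}{64} = - \frac{182145}{64}$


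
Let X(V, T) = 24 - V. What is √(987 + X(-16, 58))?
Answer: √1027 ≈ 32.047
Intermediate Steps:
√(987 + X(-16, 58)) = √(987 + (24 - 1*(-16))) = √(987 + (24 + 16)) = √(987 + 40) = √1027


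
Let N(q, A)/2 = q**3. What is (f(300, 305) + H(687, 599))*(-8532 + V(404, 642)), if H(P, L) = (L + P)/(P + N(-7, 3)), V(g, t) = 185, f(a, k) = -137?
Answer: -9590703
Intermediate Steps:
N(q, A) = 2*q**3
H(P, L) = (L + P)/(-686 + P) (H(P, L) = (L + P)/(P + 2*(-7)**3) = (L + P)/(P + 2*(-343)) = (L + P)/(P - 686) = (L + P)/(-686 + P))
(f(300, 305) + H(687, 599))*(-8532 + V(404, 642)) = (-137 + (599 + 687)/(-686 + 687))*(-8532 + 185) = (-137 + 1286/1)*(-8347) = (-137 + 1*1286)*(-8347) = (-137 + 1286)*(-8347) = 1149*(-8347) = -9590703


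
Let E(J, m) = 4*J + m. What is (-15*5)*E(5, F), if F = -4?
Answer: -1200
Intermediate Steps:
E(J, m) = m + 4*J
(-15*5)*E(5, F) = (-15*5)*(-4 + 4*5) = -75*(-4 + 20) = -75*16 = -1200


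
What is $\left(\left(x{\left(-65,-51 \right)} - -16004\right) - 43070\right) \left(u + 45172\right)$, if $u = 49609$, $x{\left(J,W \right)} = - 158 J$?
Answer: $-1591941676$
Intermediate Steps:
$\left(\left(x{\left(-65,-51 \right)} - -16004\right) - 43070\right) \left(u + 45172\right) = \left(\left(\left(-158\right) \left(-65\right) - -16004\right) - 43070\right) \left(49609 + 45172\right) = \left(\left(10270 + 16004\right) - 43070\right) 94781 = \left(26274 - 43070\right) 94781 = \left(-16796\right) 94781 = -1591941676$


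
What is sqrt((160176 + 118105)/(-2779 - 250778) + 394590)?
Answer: sqrt(2818730578426377)/84519 ≈ 628.16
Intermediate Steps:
sqrt((160176 + 118105)/(-2779 - 250778) + 394590) = sqrt(278281/(-253557) + 394590) = sqrt(278281*(-1/253557) + 394590) = sqrt(-278281/253557 + 394590) = sqrt(100050778349/253557) = sqrt(2818730578426377)/84519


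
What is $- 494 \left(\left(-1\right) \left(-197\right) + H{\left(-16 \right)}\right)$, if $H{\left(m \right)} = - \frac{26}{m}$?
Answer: $- \frac{392483}{4} \approx -98121.0$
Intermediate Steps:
$- 494 \left(\left(-1\right) \left(-197\right) + H{\left(-16 \right)}\right) = - 494 \left(\left(-1\right) \left(-197\right) - \frac{26}{-16}\right) = - 494 \left(197 - - \frac{13}{8}\right) = - 494 \left(197 + \frac{13}{8}\right) = \left(-494\right) \frac{1589}{8} = - \frac{392483}{4}$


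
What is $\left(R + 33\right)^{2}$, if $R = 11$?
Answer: $1936$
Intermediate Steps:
$\left(R + 33\right)^{2} = \left(11 + 33\right)^{2} = 44^{2} = 1936$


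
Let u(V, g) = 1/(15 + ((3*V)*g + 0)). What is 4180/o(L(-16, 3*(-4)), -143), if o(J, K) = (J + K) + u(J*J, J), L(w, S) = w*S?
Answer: 22189194555/260112568 ≈ 85.306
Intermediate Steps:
u(V, g) = 1/(15 + 3*V*g) (u(V, g) = 1/(15 + (3*V*g + 0)) = 1/(15 + 3*V*g))
L(w, S) = S*w
o(J, K) = J + K + 1/(3*(5 + J³)) (o(J, K) = (J + K) + 1/(3*(5 + (J*J)*J)) = (J + K) + 1/(3*(5 + J²*J)) = (J + K) + 1/(3*(5 + J³)) = J + K + 1/(3*(5 + J³)))
4180/o(L(-16, 3*(-4)), -143) = 4180/(((⅓ + (5 + ((3*(-4))*(-16))³)*((3*(-4))*(-16) - 143))/(5 + ((3*(-4))*(-16))³))) = 4180/(((⅓ + (5 + (-12*(-16))³)*(-12*(-16) - 143))/(5 + (-12*(-16))³))) = 4180/(((⅓ + (5 + 192³)*(192 - 143))/(5 + 192³))) = 4180/(((⅓ + (5 + 7077888)*49)/(5 + 7077888))) = 4180/(((⅓ + 7077893*49)/7077893)) = 4180/(((⅓ + 346816757)/7077893)) = 4180/(((1/7077893)*(1040450272/3))) = 4180/(1040450272/21233679) = 4180*(21233679/1040450272) = 22189194555/260112568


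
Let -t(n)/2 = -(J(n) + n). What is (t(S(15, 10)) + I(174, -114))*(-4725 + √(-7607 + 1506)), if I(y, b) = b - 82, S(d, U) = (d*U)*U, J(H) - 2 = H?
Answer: -27442800 + 5808*I*√6101 ≈ -2.7443e+7 + 4.5366e+5*I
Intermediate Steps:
J(H) = 2 + H
S(d, U) = d*U² (S(d, U) = (U*d)*U = d*U²)
I(y, b) = -82 + b
t(n) = 4 + 4*n (t(n) = -(-2)*((2 + n) + n) = -(-2)*(2 + 2*n) = -2*(-2 - 2*n) = 4 + 4*n)
(t(S(15, 10)) + I(174, -114))*(-4725 + √(-7607 + 1506)) = ((4 + 4*(15*10²)) + (-82 - 114))*(-4725 + √(-7607 + 1506)) = ((4 + 4*(15*100)) - 196)*(-4725 + √(-6101)) = ((4 + 4*1500) - 196)*(-4725 + I*√6101) = ((4 + 6000) - 196)*(-4725 + I*√6101) = (6004 - 196)*(-4725 + I*√6101) = 5808*(-4725 + I*√6101) = -27442800 + 5808*I*√6101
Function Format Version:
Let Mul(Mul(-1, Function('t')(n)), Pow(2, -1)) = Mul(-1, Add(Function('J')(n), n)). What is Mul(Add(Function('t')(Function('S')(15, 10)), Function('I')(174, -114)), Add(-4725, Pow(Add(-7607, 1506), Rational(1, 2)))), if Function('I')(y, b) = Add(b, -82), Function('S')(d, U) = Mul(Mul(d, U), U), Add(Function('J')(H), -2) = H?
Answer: Add(-27442800, Mul(5808, I, Pow(6101, Rational(1, 2)))) ≈ Add(-2.7443e+7, Mul(4.5366e+5, I))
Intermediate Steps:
Function('J')(H) = Add(2, H)
Function('S')(d, U) = Mul(d, Pow(U, 2)) (Function('S')(d, U) = Mul(Mul(U, d), U) = Mul(d, Pow(U, 2)))
Function('I')(y, b) = Add(-82, b)
Function('t')(n) = Add(4, Mul(4, n)) (Function('t')(n) = Mul(-2, Mul(-1, Add(Add(2, n), n))) = Mul(-2, Mul(-1, Add(2, Mul(2, n)))) = Mul(-2, Add(-2, Mul(-2, n))) = Add(4, Mul(4, n)))
Mul(Add(Function('t')(Function('S')(15, 10)), Function('I')(174, -114)), Add(-4725, Pow(Add(-7607, 1506), Rational(1, 2)))) = Mul(Add(Add(4, Mul(4, Mul(15, Pow(10, 2)))), Add(-82, -114)), Add(-4725, Pow(Add(-7607, 1506), Rational(1, 2)))) = Mul(Add(Add(4, Mul(4, Mul(15, 100))), -196), Add(-4725, Pow(-6101, Rational(1, 2)))) = Mul(Add(Add(4, Mul(4, 1500)), -196), Add(-4725, Mul(I, Pow(6101, Rational(1, 2))))) = Mul(Add(Add(4, 6000), -196), Add(-4725, Mul(I, Pow(6101, Rational(1, 2))))) = Mul(Add(6004, -196), Add(-4725, Mul(I, Pow(6101, Rational(1, 2))))) = Mul(5808, Add(-4725, Mul(I, Pow(6101, Rational(1, 2))))) = Add(-27442800, Mul(5808, I, Pow(6101, Rational(1, 2))))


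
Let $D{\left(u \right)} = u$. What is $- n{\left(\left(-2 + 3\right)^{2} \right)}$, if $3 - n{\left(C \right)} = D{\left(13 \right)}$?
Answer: $10$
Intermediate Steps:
$n{\left(C \right)} = -10$ ($n{\left(C \right)} = 3 - 13 = -10$)
$- n{\left(\left(-2 + 3\right)^{2} \right)} = \left(-1\right) \left(-10\right) = 10$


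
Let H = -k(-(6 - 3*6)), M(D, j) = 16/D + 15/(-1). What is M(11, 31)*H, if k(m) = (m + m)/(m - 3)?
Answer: 1192/33 ≈ 36.121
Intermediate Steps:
k(m) = 2*m/(-3 + m) (k(m) = (2*m)/(-3 + m) = 2*m/(-3 + m))
M(D, j) = -15 + 16/D (M(D, j) = 16/D + 15*(-1) = 16/D - 15 = -15 + 16/D)
H = -8/3 (H = -2*(-(6 - 3*6))/(-3 - (6 - 3*6)) = -2*(-(6 - 18))/(-3 - (6 - 18)) = -2*(-1*(-12))/(-3 - 1*(-12)) = -2*12/(-3 + 12) = -2*12/9 = -1*8/3 = -8/3 ≈ -2.6667)
M(11, 31)*H = (-15 + 16/11)*(-8/3) = -149/11*(-8/3) = 1192/33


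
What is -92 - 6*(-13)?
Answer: -14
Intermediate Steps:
-92 - 6*(-13) = -92 + 78 = -14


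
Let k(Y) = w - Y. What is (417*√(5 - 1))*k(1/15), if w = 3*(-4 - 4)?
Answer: -100358/5 ≈ -20072.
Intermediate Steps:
w = -24 (w = 3*(-8) = -24)
k(Y) = -24 - Y
(417*√(5 - 1))*k(1/15) = (417*√(5 - 1))*(-24 - 1/15) = (417*√4)*(-24 - 1*1/15) = (417*2)*(-24 - 1/15) = 834*(-361/15) = -100358/5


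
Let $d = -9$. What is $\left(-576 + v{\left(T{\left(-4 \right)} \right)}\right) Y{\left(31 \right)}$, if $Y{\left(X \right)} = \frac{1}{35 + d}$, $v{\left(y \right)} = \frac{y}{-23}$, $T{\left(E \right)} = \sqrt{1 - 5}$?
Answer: $- \frac{288}{13} - \frac{i}{299} \approx -22.154 - 0.0033445 i$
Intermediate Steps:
$T{\left(E \right)} = 2 i$ ($T{\left(E \right)} = \sqrt{-4} = 2 i$)
$v{\left(y \right)} = - \frac{y}{23}$ ($v{\left(y \right)} = y \left(- \frac{1}{23}\right) = - \frac{y}{23}$)
$Y{\left(X \right)} = \frac{1}{26}$ ($Y{\left(X \right)} = \frac{1}{35 - 9} = \frac{1}{26}$)
$\left(-576 + v{\left(T{\left(-4 \right)} \right)}\right) Y{\left(31 \right)} = \left(-576 - \frac{2 i}{23}\right) \frac{1}{26} = - \frac{288}{13} - \frac{i}{299}$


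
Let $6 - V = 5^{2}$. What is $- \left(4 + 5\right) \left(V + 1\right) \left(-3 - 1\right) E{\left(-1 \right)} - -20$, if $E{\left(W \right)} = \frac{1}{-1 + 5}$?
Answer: $-142$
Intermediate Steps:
$V = -19$ ($V = 6 - 5^{2} = 6 - 25 = -19$)
$E{\left(W \right)} = \frac{1}{4}$
$- \left(4 + 5\right) \left(V + 1\right) \left(-3 - 1\right) E{\left(-1 \right)} - -20 = - \left(4 + 5\right) \left(-19 + 1\right) \left(-3 - 1\right) \frac{1}{4} - -20 = - 9 \left(-18\right) \left(-4\right) \frac{1}{4} + 20 = - \left(-162\right) \left(-4\right) \frac{1}{4} + 20 = \left(-1\right) 648 \cdot \frac{1}{4} + 20 = \left(-648\right) \frac{1}{4} + 20 = -162 + 20 = -142$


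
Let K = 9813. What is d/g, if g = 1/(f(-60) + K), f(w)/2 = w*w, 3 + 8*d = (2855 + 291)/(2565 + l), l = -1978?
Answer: 23563005/4696 ≈ 5017.7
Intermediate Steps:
d = 1385/4696 (d = -3/8 + ((2855 + 291)/(2565 - 1978))/8 = -3/8 + (3146/587)/8 = -3/8 + (3146*(1/587))/8 = -3/8 + (⅛)*(3146/587) = -3/8 + 1573/2348 = 1385/4696 ≈ 0.29493)
f(w) = 2*w² (f(w) = 2*(w*w) = 2*w²)
g = 1/17013 (g = 1/(2*(-60)² + 9813) = 1/(2*3600 + 9813) = 1/(7200 + 9813) = 1/17013 ≈ 5.8779e-5)
d/g = 1385/(4696*(1/17013)) = (1385/4696)*17013 = 23563005/4696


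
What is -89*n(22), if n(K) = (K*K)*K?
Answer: -947672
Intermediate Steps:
n(K) = K³ (n(K) = K²*K = K³)
-89*n(22) = -89*22³ = -89*10648 = -947672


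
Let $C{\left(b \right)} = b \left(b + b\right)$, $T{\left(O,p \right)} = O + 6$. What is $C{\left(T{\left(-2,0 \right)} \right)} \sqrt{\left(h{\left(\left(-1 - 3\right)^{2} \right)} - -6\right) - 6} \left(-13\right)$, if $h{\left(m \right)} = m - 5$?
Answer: $- 416 \sqrt{11} \approx -1379.7$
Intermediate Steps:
$T{\left(O,p \right)} = 6 + O$
$h{\left(m \right)} = -5 + m$ ($h{\left(m \right)} = m - 5 = -5 + m$)
$C{\left(b \right)} = 2 b^{2}$ ($C{\left(b \right)} = b 2 b = 2 b^{2}$)
$C{\left(T{\left(-2,0 \right)} \right)} \sqrt{\left(h{\left(\left(-1 - 3\right)^{2} \right)} - -6\right) - 6} \left(-13\right) = 2 \left(6 - 2\right)^{2} \sqrt{\left(\left(-5 + \left(-1 - 3\right)^{2}\right) - -6\right) - 6} \left(-13\right) = 2 \cdot 4^{2} \sqrt{\left(\left(-5 + \left(-4\right)^{2}\right) + 6\right) - 6} \left(-13\right) = 2 \cdot 16 \sqrt{\left(\left(-5 + 16\right) + 6\right) - 6} \left(-13\right) = 32 \sqrt{\left(11 + 6\right) - 6} \left(-13\right) = 32 \sqrt{17 - 6} \left(-13\right) = 32 \sqrt{11} \left(-13\right) = - 416 \sqrt{11}$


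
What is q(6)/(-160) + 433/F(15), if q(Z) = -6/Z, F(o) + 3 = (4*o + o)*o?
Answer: 35201/89760 ≈ 0.39217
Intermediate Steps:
F(o) = -3 + 5*o**2 (F(o) = -3 + (4*o + o)*o = -3 + (5*o)*o = -3 + 5*o**2)
q(6)/(-160) + 433/F(15) = -6/6/(-160) + 433/(-3 + 5*15**2) = -6*1/6*(-1/160) + 433/(-3 + 5*225) = -1*(-1/160) + 433/(-3 + 1125) = 1/160 + 433/1122 = 35201/89760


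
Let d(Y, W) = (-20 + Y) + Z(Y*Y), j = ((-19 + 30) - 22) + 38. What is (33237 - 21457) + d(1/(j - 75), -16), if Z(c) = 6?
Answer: 564767/48 ≈ 11766.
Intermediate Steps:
j = 27 (j = (11 - 22) + 38 = -11 + 38 = 27)
d(Y, W) = -14 + Y (d(Y, W) = (-20 + Y) + 6 = -14 + Y)
(33237 - 21457) + d(1/(j - 75), -16) = (33237 - 21457) + (-14 + 1/(27 - 75)) = 11780 + (-14 + 1/(-48)) = 11780 + (-14 - 1/48) = 11780 - 673/48 = 564767/48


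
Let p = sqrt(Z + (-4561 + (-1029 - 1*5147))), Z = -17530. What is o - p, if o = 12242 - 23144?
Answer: -10902 - I*sqrt(28267) ≈ -10902.0 - 168.13*I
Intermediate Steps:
o = -10902
p = I*sqrt(28267) (p = sqrt(-17530 + (-4561 + (-1029 - 1*5147))) = sqrt(-17530 + (-4561 + (-1029 - 5147))) = sqrt(-17530 + (-4561 - 6176)) = sqrt(-17530 - 10737) = sqrt(-28267) = I*sqrt(28267) ≈ 168.13*I)
o - p = -10902 - I*sqrt(28267)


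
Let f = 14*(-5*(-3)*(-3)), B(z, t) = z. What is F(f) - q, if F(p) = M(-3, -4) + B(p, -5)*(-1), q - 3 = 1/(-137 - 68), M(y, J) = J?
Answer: 127716/205 ≈ 623.00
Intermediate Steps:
q = 614/205 (q = 3 + 1/(-137 - 68) = 3 + 1/(-205) = 3 - 1/205 = 614/205 ≈ 2.9951)
f = -630 (f = 14*(15*(-3)) = 14*(-45) = -630)
F(p) = -4 - p (F(p) = -4 + p*(-1) = -4 - p)
F(f) - q = (-4 - 1*(-630)) - 1*614/205 = (-4 + 630) - 614/205 = 626 - 614/205 = 127716/205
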